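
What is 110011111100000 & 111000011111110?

AND: 1 only when both bits are 1
  110011111100000
& 111000011111110
-----------------
  110000011100000
Decimal: 26592 & 28926 = 24800



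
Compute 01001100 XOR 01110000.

XOR: 1 when bits differ
  01001100
^ 01110000
----------
  00111100
Decimal: 76 ^ 112 = 60



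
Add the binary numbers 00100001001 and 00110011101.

Add column by column from the right: bit + bit + carry-in; write the sum mod 2, carry 1 when the sum is 2 or 3.
carry:  01000110010
        00100001001
+       00110011101
-------------------
       001010100110
(the carry out of the leftmost column, 0, becomes the leading bit)
Decimal check:
  00100001001 = 256 + 8 + 1 = 265
  00110011101 = 256 + 128 + 16 + 8 + 4 + 1 = 413
  265 + 413 = 678, and 001010100110 = 512 + 128 + 32 + 4 + 2 = 678 ✓



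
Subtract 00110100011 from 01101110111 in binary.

Method 1 - Direct subtraction (column by column from the right: bit − bit − borrow-in; if negative, add 2 and borrow 1 from the next column):
borrow: 01100000000
        01101110111
-       00110100011
-------------------
        00111010100

Method 2 - Add two's complement:
Two's complement of 00110100011: invert → 11001011100, add 1 → 11001011101
  01101110111
+ 11001011101
-------------
 100111010100  (end carry out of the top bit = 1)
Discarding the end carry: 00111010100
Decimal check:
  01101110111 = 512 + 256 + 64 + 32 + 16 + 4 + 2 + 1 = 887
  00110100011 = 256 + 128 + 32 + 2 + 1 = 419
  887 - 419 = 468, and 00111010100 = 256 + 128 + 64 + 16 + 4 = 468 ✓



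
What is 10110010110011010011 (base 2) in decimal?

Sum of powers of 2 for each 1-bit:
2^0 + 2^1 + 2^4 + 2^6 + 2^7 + 2^10 + 2^11 + 2^13 + 2^16 + 2^17 + 2^19
= 1 + 2 + 16 + 64 + 128 + 1024 + 2048 + 8192 + 65536 + 131072 + 524288
= 732371



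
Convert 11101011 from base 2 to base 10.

Sum of powers of 2 for each 1-bit:
2^0 + 2^1 + 2^3 + 2^5 + 2^6 + 2^7
= 1 + 2 + 8 + 32 + 64 + 128
= 235



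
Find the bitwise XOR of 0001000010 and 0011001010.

XOR: 1 when bits differ
  0001000010
^ 0011001010
------------
  0010001000
Decimal: 66 ^ 202 = 136



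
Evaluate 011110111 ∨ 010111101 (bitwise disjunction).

OR: 1 when either bit is 1
  011110111
| 010111101
-----------
  011111111
Decimal: 247 | 189 = 255



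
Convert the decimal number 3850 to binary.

Using repeated division by 2:
3850 ÷ 2 = 1925 remainder 0
1925 ÷ 2 = 962 remainder 1
962 ÷ 2 = 481 remainder 0
481 ÷ 2 = 240 remainder 1
240 ÷ 2 = 120 remainder 0
120 ÷ 2 = 60 remainder 0
60 ÷ 2 = 30 remainder 0
30 ÷ 2 = 15 remainder 0
15 ÷ 2 = 7 remainder 1
7 ÷ 2 = 3 remainder 1
3 ÷ 2 = 1 remainder 1
1 ÷ 2 = 0 remainder 1
Reading remainders bottom to top: 111100001010



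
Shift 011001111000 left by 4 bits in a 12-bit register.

Original: 011001111000 (decimal 1656)
Shift left by 4 positions
Append 4 zeros on the right and drop the 4 high bits that overflow the 12-bit width
Result: 011110000000 (decimal 1920)
Equivalent: 1656 << 4 = 1656 × 2^4 = 26496, truncated to 12 bits = 1920



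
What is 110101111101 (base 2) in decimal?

Sum of powers of 2 for each 1-bit:
2^0 + 2^2 + 2^3 + 2^4 + 2^5 + 2^6 + 2^8 + 2^10 + 2^11
= 1 + 4 + 8 + 16 + 32 + 64 + 256 + 1024 + 2048
= 3453



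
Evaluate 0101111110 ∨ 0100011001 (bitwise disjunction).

OR: 1 when either bit is 1
  0101111110
| 0100011001
------------
  0101111111
Decimal: 382 | 281 = 383



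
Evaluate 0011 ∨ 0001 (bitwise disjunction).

OR: 1 when either bit is 1
  0011
| 0001
------
  0011
Decimal: 3 | 1 = 3



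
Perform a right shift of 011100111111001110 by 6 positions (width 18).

Original: 011100111111001110 (decimal 118734)
Shift right by 6 positions
Drop the 6 low bits; fill with zeros on the left
Result: 000000011100111111 (decimal 1855)
Equivalent: 118734 >> 6 = 118734 ÷ 2^6 = 1855



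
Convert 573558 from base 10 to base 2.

Using repeated division by 2:
573558 ÷ 2 = 286779 remainder 0
286779 ÷ 2 = 143389 remainder 1
143389 ÷ 2 = 71694 remainder 1
71694 ÷ 2 = 35847 remainder 0
35847 ÷ 2 = 17923 remainder 1
17923 ÷ 2 = 8961 remainder 1
8961 ÷ 2 = 4480 remainder 1
4480 ÷ 2 = 2240 remainder 0
2240 ÷ 2 = 1120 remainder 0
1120 ÷ 2 = 560 remainder 0
560 ÷ 2 = 280 remainder 0
280 ÷ 2 = 140 remainder 0
140 ÷ 2 = 70 remainder 0
70 ÷ 2 = 35 remainder 0
35 ÷ 2 = 17 remainder 1
17 ÷ 2 = 8 remainder 1
8 ÷ 2 = 4 remainder 0
4 ÷ 2 = 2 remainder 0
2 ÷ 2 = 1 remainder 0
1 ÷ 2 = 0 remainder 1
Reading remainders bottom to top: 10001100000001110110



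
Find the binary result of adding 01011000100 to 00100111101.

Add column by column from the right: bit + bit + carry-in; write the sum mod 2, carry 1 when the sum is 2 or 3.
carry:  11111111000
        01011000100
+       00100111101
-------------------
       010000000001
(the carry out of the leftmost column, 0, becomes the leading bit)
Decimal check:
  01011000100 = 512 + 128 + 64 + 4 = 708
  00100111101 = 256 + 32 + 16 + 8 + 4 + 1 = 317
  708 + 317 = 1025, and 010000000001 = 1024 + 1 = 1025 ✓



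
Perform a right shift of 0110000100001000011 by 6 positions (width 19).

Original: 0110000100001000011 (decimal 198723)
Shift right by 6 positions
Drop the 6 low bits; fill with zeros on the left
Result: 0000000110000100001 (decimal 3105)
Equivalent: 198723 >> 6 = 198723 ÷ 2^6 = 3105



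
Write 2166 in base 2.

Using repeated division by 2:
2166 ÷ 2 = 1083 remainder 0
1083 ÷ 2 = 541 remainder 1
541 ÷ 2 = 270 remainder 1
270 ÷ 2 = 135 remainder 0
135 ÷ 2 = 67 remainder 1
67 ÷ 2 = 33 remainder 1
33 ÷ 2 = 16 remainder 1
16 ÷ 2 = 8 remainder 0
8 ÷ 2 = 4 remainder 0
4 ÷ 2 = 2 remainder 0
2 ÷ 2 = 1 remainder 0
1 ÷ 2 = 0 remainder 1
Reading remainders bottom to top: 100001110110



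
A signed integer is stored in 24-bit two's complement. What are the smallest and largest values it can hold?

For 24-bit two's complement:
Minimum: -2^23 = -8388608
Maximum: 2^23 - 1 = 8388607



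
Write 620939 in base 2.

Using repeated division by 2:
620939 ÷ 2 = 310469 remainder 1
310469 ÷ 2 = 155234 remainder 1
155234 ÷ 2 = 77617 remainder 0
77617 ÷ 2 = 38808 remainder 1
38808 ÷ 2 = 19404 remainder 0
19404 ÷ 2 = 9702 remainder 0
9702 ÷ 2 = 4851 remainder 0
4851 ÷ 2 = 2425 remainder 1
2425 ÷ 2 = 1212 remainder 1
1212 ÷ 2 = 606 remainder 0
606 ÷ 2 = 303 remainder 0
303 ÷ 2 = 151 remainder 1
151 ÷ 2 = 75 remainder 1
75 ÷ 2 = 37 remainder 1
37 ÷ 2 = 18 remainder 1
18 ÷ 2 = 9 remainder 0
9 ÷ 2 = 4 remainder 1
4 ÷ 2 = 2 remainder 0
2 ÷ 2 = 1 remainder 0
1 ÷ 2 = 0 remainder 1
Reading remainders bottom to top: 10010111100110001011



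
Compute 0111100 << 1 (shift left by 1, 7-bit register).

Original: 0111100 (decimal 60)
Shift left by 1 position
Append 1 zero on the right
Result: 1111000 (decimal 120)
Equivalent: 60 << 1 = 60 × 2^1 = 120



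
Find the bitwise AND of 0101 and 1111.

AND: 1 only when both bits are 1
  0101
& 1111
------
  0101
Decimal: 5 & 15 = 5



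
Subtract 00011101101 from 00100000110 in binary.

Method 1 - Direct subtraction (column by column from the right: bit − bit − borrow-in; if negative, add 2 and borrow 1 from the next column):
borrow: 00111110010
        00100000110
-       00011101101
-------------------
        00000011001

Method 2 - Add two's complement:
Two's complement of 00011101101: invert → 11100010010, add 1 → 11100010011
  00100000110
+ 11100010011
-------------
 100000011001  (end carry out of the top bit = 1)
Discarding the end carry: 00000011001
Decimal check:
  00100000110 = 256 + 4 + 2 = 262
  00011101101 = 128 + 64 + 32 + 8 + 4 + 1 = 237
  262 - 237 = 25, and 00000011001 = 16 + 8 + 1 = 25 ✓



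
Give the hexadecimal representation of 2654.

Using repeated division by 16 (digits 10–15 are A–F):
2654 ÷ 16 = 165 remainder 14 (E)
165 ÷ 16 = 10 remainder 5
10 ÷ 16 = 0 remainder 10 (A)
Reading remainders bottom to top: A5E



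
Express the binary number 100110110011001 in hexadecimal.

Group into 4-bit nibbles from right:
  0100 = 4
  1101 = D
  1001 = 9
  1001 = 9
Result: 4D99



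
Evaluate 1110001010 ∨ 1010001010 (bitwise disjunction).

OR: 1 when either bit is 1
  1110001010
| 1010001010
------------
  1110001010
Decimal: 906 | 650 = 906



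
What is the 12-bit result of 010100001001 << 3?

Original: 010100001001 (decimal 1289)
Shift left by 3 positions
Append 3 zeros on the right and drop the 3 high bits that overflow the 12-bit width
Result: 100001001000 (decimal 2120)
Equivalent: 1289 << 3 = 1289 × 2^3 = 10312, truncated to 12 bits = 2120



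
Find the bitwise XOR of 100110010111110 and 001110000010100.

XOR: 1 when bits differ
  100110010111110
^ 001110000010100
-----------------
  101000010101010
Decimal: 19646 ^ 7188 = 20650



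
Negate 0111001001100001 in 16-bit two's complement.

Original: 0111001001100001
Step 1 - Invert all bits: 1000110110011110
Step 2 - Add 1: 1000110110011111
Verification: 0111001001100001 + 1000110110011111 = 10000000000000000; discarding the end carry (carry out of the top bit) leaves the 16-bit value 0000000000000000, as required for x + (-x)



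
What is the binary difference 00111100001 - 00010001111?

Method 1 - Direct subtraction (column by column from the right: bit − bit − borrow-in; if negative, add 2 and borrow 1 from the next column):
borrow: 00000111100
        00111100001
-       00010001111
-------------------
        00101010010

Method 2 - Add two's complement:
Two's complement of 00010001111: invert → 11101110000, add 1 → 11101110001
  00111100001
+ 11101110001
-------------
 100101010010  (end carry out of the top bit = 1)
Discarding the end carry: 00101010010
Decimal check:
  00111100001 = 256 + 128 + 64 + 32 + 1 = 481
  00010001111 = 128 + 8 + 4 + 2 + 1 = 143
  481 - 143 = 338, and 00101010010 = 256 + 64 + 16 + 2 = 338 ✓



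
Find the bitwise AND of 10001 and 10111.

AND: 1 only when both bits are 1
  10001
& 10111
-------
  10001
Decimal: 17 & 23 = 17



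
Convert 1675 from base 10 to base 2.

Using repeated division by 2:
1675 ÷ 2 = 837 remainder 1
837 ÷ 2 = 418 remainder 1
418 ÷ 2 = 209 remainder 0
209 ÷ 2 = 104 remainder 1
104 ÷ 2 = 52 remainder 0
52 ÷ 2 = 26 remainder 0
26 ÷ 2 = 13 remainder 0
13 ÷ 2 = 6 remainder 1
6 ÷ 2 = 3 remainder 0
3 ÷ 2 = 1 remainder 1
1 ÷ 2 = 0 remainder 1
Reading remainders bottom to top: 11010001011



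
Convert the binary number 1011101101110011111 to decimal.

Sum of powers of 2 for each 1-bit:
2^0 + 2^1 + 2^2 + 2^3 + 2^4 + 2^7 + 2^8 + 2^9 + 2^11 + 2^12 + 2^14 + 2^15 + 2^16 + 2^18
= 1 + 2 + 4 + 8 + 16 + 128 + 256 + 512 + 2048 + 4096 + 16384 + 32768 + 65536 + 262144
= 383903



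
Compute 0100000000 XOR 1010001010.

XOR: 1 when bits differ
  0100000000
^ 1010001010
------------
  1110001010
Decimal: 256 ^ 650 = 906



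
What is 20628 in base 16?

Using repeated division by 16 (digits 10–15 are A–F):
20628 ÷ 16 = 1289 remainder 4
1289 ÷ 16 = 80 remainder 9
80 ÷ 16 = 5 remainder 0
5 ÷ 16 = 0 remainder 5
Reading remainders bottom to top: 5094



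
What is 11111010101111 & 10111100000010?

AND: 1 only when both bits are 1
  11111010101111
& 10111100000010
----------------
  10111000000010
Decimal: 16047 & 12034 = 11778



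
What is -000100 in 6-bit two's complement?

Original: 000100
Step 1 - Invert all bits: 111011
Step 2 - Add 1: 111100
Verification: 000100 + 111100 = 1000000; discarding the end carry (carry out of the top bit) leaves the 6-bit value 000000, as required for x + (-x)



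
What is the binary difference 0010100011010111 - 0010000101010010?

Method 1 - Direct subtraction (column by column from the right: bit − bit − borrow-in; if negative, add 2 and borrow 1 from the next column):
borrow: 0000111000000000
        0010100011010111
-       0010000101010010
------------------------
        0000011110000101

Method 2 - Add two's complement:
Two's complement of 0010000101010010: invert → 1101111010101101, add 1 → 1101111010101110
  0010100011010111
+ 1101111010101110
------------------
 10000011110000101  (end carry out of the top bit = 1)
Discarding the end carry: 0000011110000101
Decimal check:
  0010100011010111 = 8192 + 2048 + 128 + 64 + 16 + 4 + 2 + 1 = 10455
  0010000101010010 = 8192 + 256 + 64 + 16 + 2 = 8530
  10455 - 8530 = 1925, and 0000011110000101 = 1024 + 512 + 256 + 128 + 4 + 1 = 1925 ✓



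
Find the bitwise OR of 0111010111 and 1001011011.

OR: 1 when either bit is 1
  0111010111
| 1001011011
------------
  1111011111
Decimal: 471 | 603 = 991



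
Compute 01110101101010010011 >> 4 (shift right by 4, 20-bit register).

Original: 01110101101010010011 (decimal 481939)
Shift right by 4 positions
Drop the 4 low bits; fill with zeros on the left
Result: 00000111010110101001 (decimal 30121)
Equivalent: 481939 >> 4 = 481939 ÷ 2^4 = 30121



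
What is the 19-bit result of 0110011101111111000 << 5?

Original: 0110011101111111000 (decimal 211960)
Shift left by 5 positions
Append 5 zeros on the right and drop the 5 high bits that overflow the 19-bit width
Result: 1110111111100000000 (decimal 491264)
Equivalent: 211960 << 5 = 211960 × 2^5 = 6782720, truncated to 19 bits = 491264



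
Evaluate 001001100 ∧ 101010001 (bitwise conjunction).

AND: 1 only when both bits are 1
  001001100
& 101010001
-----------
  001000000
Decimal: 76 & 337 = 64



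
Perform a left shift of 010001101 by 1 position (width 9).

Original: 010001101 (decimal 141)
Shift left by 1 position
Append 1 zero on the right
Result: 100011010 (decimal 282)
Equivalent: 141 << 1 = 141 × 2^1 = 282



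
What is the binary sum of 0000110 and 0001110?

Add column by column from the right: bit + bit + carry-in; write the sum mod 2, carry 1 when the sum is 2 or 3.
carry:  0011100
        0000110
+       0001110
---------------
       00010100
(the carry out of the leftmost column, 0, becomes the leading bit)
Decimal check:
  0000110 = 4 + 2 = 6
  0001110 = 8 + 4 + 2 = 14
  6 + 14 = 20, and 00010100 = 16 + 4 = 20 ✓



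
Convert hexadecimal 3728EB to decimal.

Expand by place value (powers of 16):
Digit values: E = 14, B = 11
3728EB = 3 × 16^5 + 7 × 16^4 + 2 × 16^3 + 8 × 16^2 + 14 × 16^1 + 11 × 16^0
= 3 × 1048576 + 7 × 65536 + 2 × 4096 + 8 × 256 + 14 × 16 + 11 × 1
= 3145728 + 458752 + 8192 + 2048 + 224 + 11
= 3614955



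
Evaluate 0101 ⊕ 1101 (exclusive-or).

XOR: 1 when bits differ
  0101
^ 1101
------
  1000
Decimal: 5 ^ 13 = 8



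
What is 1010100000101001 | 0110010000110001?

OR: 1 when either bit is 1
  1010100000101001
| 0110010000110001
------------------
  1110110000111001
Decimal: 43049 | 25649 = 60473



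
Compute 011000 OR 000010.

OR: 1 when either bit is 1
  011000
| 000010
--------
  011010
Decimal: 24 | 2 = 26



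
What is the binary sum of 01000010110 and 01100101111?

Add column by column from the right: bit + bit + carry-in; write the sum mod 2, carry 1 when the sum is 2 or 3.
carry:  10001111100
        01000010110
+       01100101111
-------------------
       010101000101
(the carry out of the leftmost column, 0, becomes the leading bit)
Decimal check:
  01000010110 = 512 + 16 + 4 + 2 = 534
  01100101111 = 512 + 256 + 32 + 8 + 4 + 2 + 1 = 815
  534 + 815 = 1349, and 010101000101 = 1024 + 256 + 64 + 4 + 1 = 1349 ✓



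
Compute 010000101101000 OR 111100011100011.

OR: 1 when either bit is 1
  010000101101000
| 111100011100011
-----------------
  111100111101011
Decimal: 8552 | 30947 = 31211



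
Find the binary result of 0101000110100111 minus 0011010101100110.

Method 1 - Direct subtraction (column by column from the right: bit − bit − borrow-in; if negative, add 2 and borrow 1 from the next column):
borrow: 0111100010000000
        0101000110100111
-       0011010101100110
------------------------
        0001110001000001

Method 2 - Add two's complement:
Two's complement of 0011010101100110: invert → 1100101010011001, add 1 → 1100101010011010
  0101000110100111
+ 1100101010011010
------------------
 10001110001000001  (end carry out of the top bit = 1)
Discarding the end carry: 0001110001000001
Decimal check:
  0101000110100111 = 16384 + 4096 + 256 + 128 + 32 + 4 + 2 + 1 = 20903
  0011010101100110 = 8192 + 4096 + 1024 + 256 + 64 + 32 + 4 + 2 = 13670
  20903 - 13670 = 7233, and 0001110001000001 = 4096 + 2048 + 1024 + 64 + 1 = 7233 ✓



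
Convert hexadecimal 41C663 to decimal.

Expand by place value (powers of 16):
Digit values: C = 12
41C663 = 4 × 16^5 + 1 × 16^4 + 12 × 16^3 + 6 × 16^2 + 6 × 16^1 + 3 × 16^0
= 4 × 1048576 + 1 × 65536 + 12 × 4096 + 6 × 256 + 6 × 16 + 3 × 1
= 4194304 + 65536 + 49152 + 1536 + 96 + 3
= 4310627



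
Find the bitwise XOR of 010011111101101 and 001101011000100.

XOR: 1 when bits differ
  010011111101101
^ 001101011000100
-----------------
  011110100101001
Decimal: 10221 ^ 6852 = 15657



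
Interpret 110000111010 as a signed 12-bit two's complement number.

Binary: 110000111010
Sign bit: 1 (negative)
Invert: 001111000101
Add 1:  001111000110
Magnitude: 001111000110 = 512 + 256 + 128 + 64 + 4 + 2 = 966
Value: -966



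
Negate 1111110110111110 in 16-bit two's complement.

Original (sign bit 1, negative): 1111110110111110
Step 1 - Invert all bits: 0000001001000001
Step 2 - Add 1: 0000001001000010
Verification: 1111110110111110 + 0000001001000010 = 10000000000000000; discarding the end carry (carry out of the top bit) leaves the 16-bit value 0000000000000000, as required for x + (-x)



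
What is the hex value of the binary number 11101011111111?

Group into 4-bit nibbles from right:
  0011 = 3
  1010 = A
  1111 = F
  1111 = F
Result: 3AFF



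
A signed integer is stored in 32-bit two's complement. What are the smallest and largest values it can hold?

For 32-bit two's complement:
Minimum: -2^31 = -2147483648
Maximum: 2^31 - 1 = 2147483647



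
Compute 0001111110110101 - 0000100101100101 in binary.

Method 1 - Direct subtraction (column by column from the right: bit − bit − borrow-in; if negative, add 2 and borrow 1 from the next column):
borrow: 0000000010000000
        0001111110110101
-       0000100101100101
------------------------
        0001011001010000

Method 2 - Add two's complement:
Two's complement of 0000100101100101: invert → 1111011010011010, add 1 → 1111011010011011
  0001111110110101
+ 1111011010011011
------------------
 10001011001010000  (end carry out of the top bit = 1)
Discarding the end carry: 0001011001010000
Decimal check:
  0001111110110101 = 4096 + 2048 + 1024 + 512 + 256 + 128 + 32 + 16 + 4 + 1 = 8117
  0000100101100101 = 2048 + 256 + 64 + 32 + 4 + 1 = 2405
  8117 - 2405 = 5712, and 0001011001010000 = 4096 + 1024 + 512 + 64 + 16 = 5712 ✓



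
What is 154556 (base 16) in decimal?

Expand by place value (powers of 16):
154556 = 1 × 16^5 + 5 × 16^4 + 4 × 16^3 + 5 × 16^2 + 5 × 16^1 + 6 × 16^0
= 1 × 1048576 + 5 × 65536 + 4 × 4096 + 5 × 256 + 5 × 16 + 6 × 1
= 1048576 + 327680 + 16384 + 1280 + 80 + 6
= 1394006



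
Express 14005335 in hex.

Using repeated division by 16 (digits 10–15 are A–F):
14005335 ÷ 16 = 875333 remainder 7
875333 ÷ 16 = 54708 remainder 5
54708 ÷ 16 = 3419 remainder 4
3419 ÷ 16 = 213 remainder 11 (B)
213 ÷ 16 = 13 remainder 5
13 ÷ 16 = 0 remainder 13 (D)
Reading remainders bottom to top: D5B457



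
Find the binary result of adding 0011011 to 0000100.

Add column by column from the right: bit + bit + carry-in; write the sum mod 2, carry 1 when the sum is 2 or 3.
carry:  0000000
        0011011
+       0000100
---------------
       00011111
(the carry out of the leftmost column, 0, becomes the leading bit)
Decimal check:
  0011011 = 16 + 8 + 2 + 1 = 27
  0000100 = 4
  27 + 4 = 31, and 00011111 = 16 + 8 + 4 + 2 + 1 = 31 ✓



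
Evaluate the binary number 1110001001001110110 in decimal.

Sum of powers of 2 for each 1-bit:
2^1 + 2^2 + 2^4 + 2^5 + 2^6 + 2^9 + 2^12 + 2^16 + 2^17 + 2^18
= 2 + 4 + 16 + 32 + 64 + 512 + 4096 + 65536 + 131072 + 262144
= 463478



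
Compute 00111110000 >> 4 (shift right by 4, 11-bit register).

Original: 00111110000 (decimal 496)
Shift right by 4 positions
Drop the 4 low bits; fill with zeros on the left
Result: 00000011111 (decimal 31)
Equivalent: 496 >> 4 = 496 ÷ 2^4 = 31



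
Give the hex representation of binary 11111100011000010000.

Group into 4-bit nibbles from right:
  1111 = F
  1100 = C
  0110 = 6
  0001 = 1
  0000 = 0
Result: FC610



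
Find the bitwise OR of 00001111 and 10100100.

OR: 1 when either bit is 1
  00001111
| 10100100
----------
  10101111
Decimal: 15 | 164 = 175



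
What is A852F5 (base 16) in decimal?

Expand by place value (powers of 16):
Digit values: A = 10, F = 15
A852F5 = 10 × 16^5 + 8 × 16^4 + 5 × 16^3 + 2 × 16^2 + 15 × 16^1 + 5 × 16^0
= 10 × 1048576 + 8 × 65536 + 5 × 4096 + 2 × 256 + 15 × 16 + 5 × 1
= 10485760 + 524288 + 20480 + 512 + 240 + 5
= 11031285



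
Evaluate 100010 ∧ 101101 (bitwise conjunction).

AND: 1 only when both bits are 1
  100010
& 101101
--------
  100000
Decimal: 34 & 45 = 32



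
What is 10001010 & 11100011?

AND: 1 only when both bits are 1
  10001010
& 11100011
----------
  10000010
Decimal: 138 & 227 = 130



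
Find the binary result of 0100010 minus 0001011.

Method 1 - Direct subtraction (column by column from the right: bit − bit − borrow-in; if negative, add 2 and borrow 1 from the next column):
borrow: 0111110
        0100010
-       0001011
---------------
        0010111

Method 2 - Add two's complement:
Two's complement of 0001011: invert → 1110100, add 1 → 1110101
  0100010
+ 1110101
---------
 10010111  (end carry out of the top bit = 1)
Discarding the end carry: 0010111
Decimal check:
  0100010 = 32 + 2 = 34
  0001011 = 8 + 2 + 1 = 11
  34 - 11 = 23, and 0010111 = 16 + 4 + 2 + 1 = 23 ✓



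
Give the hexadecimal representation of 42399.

Using repeated division by 16 (digits 10–15 are A–F):
42399 ÷ 16 = 2649 remainder 15 (F)
2649 ÷ 16 = 165 remainder 9
165 ÷ 16 = 10 remainder 5
10 ÷ 16 = 0 remainder 10 (A)
Reading remainders bottom to top: A59F



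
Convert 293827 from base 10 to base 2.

Using repeated division by 2:
293827 ÷ 2 = 146913 remainder 1
146913 ÷ 2 = 73456 remainder 1
73456 ÷ 2 = 36728 remainder 0
36728 ÷ 2 = 18364 remainder 0
18364 ÷ 2 = 9182 remainder 0
9182 ÷ 2 = 4591 remainder 0
4591 ÷ 2 = 2295 remainder 1
2295 ÷ 2 = 1147 remainder 1
1147 ÷ 2 = 573 remainder 1
573 ÷ 2 = 286 remainder 1
286 ÷ 2 = 143 remainder 0
143 ÷ 2 = 71 remainder 1
71 ÷ 2 = 35 remainder 1
35 ÷ 2 = 17 remainder 1
17 ÷ 2 = 8 remainder 1
8 ÷ 2 = 4 remainder 0
4 ÷ 2 = 2 remainder 0
2 ÷ 2 = 1 remainder 0
1 ÷ 2 = 0 remainder 1
Reading remainders bottom to top: 1000111101111000011



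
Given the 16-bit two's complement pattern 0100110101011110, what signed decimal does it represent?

Binary: 0100110101011110
Sign bit: 0 (non-negative)
Read directly as an unsigned value:
0100110101011110 = 16384 + 2048 + 1024 + 256 + 64 + 16 + 8 + 4 + 2 = 19806
Value: 19806



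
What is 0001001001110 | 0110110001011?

OR: 1 when either bit is 1
  0001001001110
| 0110110001011
---------------
  0111111001111
Decimal: 590 | 3467 = 4047



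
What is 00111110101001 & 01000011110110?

AND: 1 only when both bits are 1
  00111110101001
& 01000011110110
----------------
  00000010100000
Decimal: 4009 & 4342 = 160



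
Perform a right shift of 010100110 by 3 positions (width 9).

Original: 010100110 (decimal 166)
Shift right by 3 positions
Drop the 3 low bits; fill with zeros on the left
Result: 000010100 (decimal 20)
Equivalent: 166 >> 3 = 166 ÷ 2^3 = 20



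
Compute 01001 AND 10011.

AND: 1 only when both bits are 1
  01001
& 10011
-------
  00001
Decimal: 9 & 19 = 1



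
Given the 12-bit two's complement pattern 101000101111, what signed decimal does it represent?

Binary: 101000101111
Sign bit: 1 (negative)
Invert: 010111010000
Add 1:  010111010001
Magnitude: 010111010001 = 1024 + 256 + 128 + 64 + 16 + 1 = 1489
Value: -1489



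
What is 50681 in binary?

Using repeated division by 2:
50681 ÷ 2 = 25340 remainder 1
25340 ÷ 2 = 12670 remainder 0
12670 ÷ 2 = 6335 remainder 0
6335 ÷ 2 = 3167 remainder 1
3167 ÷ 2 = 1583 remainder 1
1583 ÷ 2 = 791 remainder 1
791 ÷ 2 = 395 remainder 1
395 ÷ 2 = 197 remainder 1
197 ÷ 2 = 98 remainder 1
98 ÷ 2 = 49 remainder 0
49 ÷ 2 = 24 remainder 1
24 ÷ 2 = 12 remainder 0
12 ÷ 2 = 6 remainder 0
6 ÷ 2 = 3 remainder 0
3 ÷ 2 = 1 remainder 1
1 ÷ 2 = 0 remainder 1
Reading remainders bottom to top: 1100010111111001



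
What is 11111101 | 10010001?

OR: 1 when either bit is 1
  11111101
| 10010001
----------
  11111101
Decimal: 253 | 145 = 253



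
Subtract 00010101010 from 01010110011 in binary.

Method 1 - Direct subtraction (column by column from the right: bit − bit − borrow-in; if negative, add 2 and borrow 1 from the next column):
borrow: 00000010000
        01010110011
-       00010101010
-------------------
        01000001001

Method 2 - Add two's complement:
Two's complement of 00010101010: invert → 11101010101, add 1 → 11101010110
  01010110011
+ 11101010110
-------------
 101000001001  (end carry out of the top bit = 1)
Discarding the end carry: 01000001001
Decimal check:
  01010110011 = 512 + 128 + 32 + 16 + 2 + 1 = 691
  00010101010 = 128 + 32 + 8 + 2 = 170
  691 - 170 = 521, and 01000001001 = 512 + 8 + 1 = 521 ✓



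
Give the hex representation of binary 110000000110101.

Group into 4-bit nibbles from right:
  0110 = 6
  0000 = 0
  0011 = 3
  0101 = 5
Result: 6035



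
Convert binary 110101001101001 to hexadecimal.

Group into 4-bit nibbles from right:
  0110 = 6
  1010 = A
  0110 = 6
  1001 = 9
Result: 6A69



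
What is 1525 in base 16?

Using repeated division by 16 (digits 10–15 are A–F):
1525 ÷ 16 = 95 remainder 5
95 ÷ 16 = 5 remainder 15 (F)
5 ÷ 16 = 0 remainder 5
Reading remainders bottom to top: 5F5



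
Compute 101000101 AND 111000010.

AND: 1 only when both bits are 1
  101000101
& 111000010
-----------
  101000000
Decimal: 325 & 450 = 320



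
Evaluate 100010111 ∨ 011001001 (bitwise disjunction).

OR: 1 when either bit is 1
  100010111
| 011001001
-----------
  111011111
Decimal: 279 | 201 = 479



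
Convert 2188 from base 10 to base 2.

Using repeated division by 2:
2188 ÷ 2 = 1094 remainder 0
1094 ÷ 2 = 547 remainder 0
547 ÷ 2 = 273 remainder 1
273 ÷ 2 = 136 remainder 1
136 ÷ 2 = 68 remainder 0
68 ÷ 2 = 34 remainder 0
34 ÷ 2 = 17 remainder 0
17 ÷ 2 = 8 remainder 1
8 ÷ 2 = 4 remainder 0
4 ÷ 2 = 2 remainder 0
2 ÷ 2 = 1 remainder 0
1 ÷ 2 = 0 remainder 1
Reading remainders bottom to top: 100010001100



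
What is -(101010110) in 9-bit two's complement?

Original (sign bit 1, negative): 101010110
Step 1 - Invert all bits: 010101001
Step 2 - Add 1: 010101010
Verification: 101010110 + 010101010 = 1000000000; discarding the end carry (carry out of the top bit) leaves the 9-bit value 000000000, as required for x + (-x)



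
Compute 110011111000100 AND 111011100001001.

AND: 1 only when both bits are 1
  110011111000100
& 111011100001001
-----------------
  110011100000000
Decimal: 26564 & 30473 = 26368



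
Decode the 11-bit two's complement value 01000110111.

Binary: 01000110111
Sign bit: 0 (non-negative)
Read directly as an unsigned value:
01000110111 = 512 + 32 + 16 + 4 + 2 + 1 = 567
Value: 567



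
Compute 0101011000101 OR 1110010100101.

OR: 1 when either bit is 1
  0101011000101
| 1110010100101
---------------
  1111011100101
Decimal: 2757 | 7333 = 7909



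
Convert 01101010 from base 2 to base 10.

Sum of powers of 2 for each 1-bit:
2^1 + 2^3 + 2^5 + 2^6
= 2 + 8 + 32 + 64
= 106



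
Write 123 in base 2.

Using repeated division by 2:
123 ÷ 2 = 61 remainder 1
61 ÷ 2 = 30 remainder 1
30 ÷ 2 = 15 remainder 0
15 ÷ 2 = 7 remainder 1
7 ÷ 2 = 3 remainder 1
3 ÷ 2 = 1 remainder 1
1 ÷ 2 = 0 remainder 1
Reading remainders bottom to top: 1111011



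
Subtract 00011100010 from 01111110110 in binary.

Method 1 - Direct subtraction (column by column from the right: bit − bit − borrow-in; if negative, add 2 and borrow 1 from the next column):
borrow: 00000000000
        01111110110
-       00011100010
-------------------
        01100010100

Method 2 - Add two's complement:
Two's complement of 00011100010: invert → 11100011101, add 1 → 11100011110
  01111110110
+ 11100011110
-------------
 101100010100  (end carry out of the top bit = 1)
Discarding the end carry: 01100010100
Decimal check:
  01111110110 = 512 + 256 + 128 + 64 + 32 + 16 + 4 + 2 = 1014
  00011100010 = 128 + 64 + 32 + 2 = 226
  1014 - 226 = 788, and 01100010100 = 512 + 256 + 16 + 4 = 788 ✓



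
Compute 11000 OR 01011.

OR: 1 when either bit is 1
  11000
| 01011
-------
  11011
Decimal: 24 | 11 = 27



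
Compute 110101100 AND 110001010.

AND: 1 only when both bits are 1
  110101100
& 110001010
-----------
  110001000
Decimal: 428 & 394 = 392



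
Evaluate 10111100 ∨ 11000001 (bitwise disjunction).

OR: 1 when either bit is 1
  10111100
| 11000001
----------
  11111101
Decimal: 188 | 193 = 253



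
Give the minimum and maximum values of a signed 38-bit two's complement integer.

For 38-bit two's complement:
Minimum: -2^37 = -137438953472
Maximum: 2^37 - 1 = 137438953471



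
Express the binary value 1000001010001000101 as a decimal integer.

Sum of powers of 2 for each 1-bit:
2^0 + 2^2 + 2^6 + 2^10 + 2^12 + 2^18
= 1 + 4 + 64 + 1024 + 4096 + 262144
= 267333



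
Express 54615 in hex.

Using repeated division by 16 (digits 10–15 are A–F):
54615 ÷ 16 = 3413 remainder 7
3413 ÷ 16 = 213 remainder 5
213 ÷ 16 = 13 remainder 5
13 ÷ 16 = 0 remainder 13 (D)
Reading remainders bottom to top: D557



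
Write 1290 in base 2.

Using repeated division by 2:
1290 ÷ 2 = 645 remainder 0
645 ÷ 2 = 322 remainder 1
322 ÷ 2 = 161 remainder 0
161 ÷ 2 = 80 remainder 1
80 ÷ 2 = 40 remainder 0
40 ÷ 2 = 20 remainder 0
20 ÷ 2 = 10 remainder 0
10 ÷ 2 = 5 remainder 0
5 ÷ 2 = 2 remainder 1
2 ÷ 2 = 1 remainder 0
1 ÷ 2 = 0 remainder 1
Reading remainders bottom to top: 10100001010



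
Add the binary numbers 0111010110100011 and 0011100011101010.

Add column by column from the right: bit + bit + carry-in; write the sum mod 2, carry 1 when the sum is 2 or 3.
carry:  1110001111000100
        0111010110100011
+       0011100011101010
------------------------
       01010111010001101
(the carry out of the leftmost column, 0, becomes the leading bit)
Decimal check:
  0111010110100011 = 16384 + 8192 + 4096 + 1024 + 256 + 128 + 32 + 2 + 1 = 30115
  0011100011101010 = 8192 + 4096 + 2048 + 128 + 64 + 32 + 8 + 2 = 14570
  30115 + 14570 = 44685, and 01010111010001101 = 32768 + 8192 + 2048 + 1024 + 512 + 128 + 8 + 4 + 1 = 44685 ✓



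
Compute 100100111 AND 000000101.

AND: 1 only when both bits are 1
  100100111
& 000000101
-----------
  000000101
Decimal: 295 & 5 = 5



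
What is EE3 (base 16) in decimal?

Expand by place value (powers of 16):
Digit values: E = 14
EE3 = 14 × 16^2 + 14 × 16^1 + 3 × 16^0
= 14 × 256 + 14 × 16 + 3 × 1
= 3584 + 224 + 3
= 3811



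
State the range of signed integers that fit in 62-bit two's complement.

For 62-bit two's complement:
Minimum: -2^61 = -2305843009213693952
Maximum: 2^61 - 1 = 2305843009213693951



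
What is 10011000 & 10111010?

AND: 1 only when both bits are 1
  10011000
& 10111010
----------
  10011000
Decimal: 152 & 186 = 152



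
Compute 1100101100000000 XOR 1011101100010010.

XOR: 1 when bits differ
  1100101100000000
^ 1011101100010010
------------------
  0111000000010010
Decimal: 51968 ^ 47890 = 28690



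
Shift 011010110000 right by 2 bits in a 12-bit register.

Original: 011010110000 (decimal 1712)
Shift right by 2 positions
Drop the 2 low bits; fill with zeros on the left
Result: 000110101100 (decimal 428)
Equivalent: 1712 >> 2 = 1712 ÷ 2^2 = 428



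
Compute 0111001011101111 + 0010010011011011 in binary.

Add column by column from the right: bit + bit + carry-in; write the sum mod 2, carry 1 when the sum is 2 or 3.
carry:  1100000111111110
        0111001011101111
+       0010010011011011
------------------------
       01001011111001010
(the carry out of the leftmost column, 0, becomes the leading bit)
Decimal check:
  0111001011101111 = 16384 + 8192 + 4096 + 512 + 128 + 64 + 32 + 8 + 4 + 2 + 1 = 29423
  0010010011011011 = 8192 + 1024 + 128 + 64 + 16 + 8 + 2 + 1 = 9435
  29423 + 9435 = 38858, and 01001011111001010 = 32768 + 4096 + 1024 + 512 + 256 + 128 + 64 + 8 + 2 = 38858 ✓



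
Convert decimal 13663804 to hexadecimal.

Using repeated division by 16 (digits 10–15 are A–F):
13663804 ÷ 16 = 853987 remainder 12 (C)
853987 ÷ 16 = 53374 remainder 3
53374 ÷ 16 = 3335 remainder 14 (E)
3335 ÷ 16 = 208 remainder 7
208 ÷ 16 = 13 remainder 0
13 ÷ 16 = 0 remainder 13 (D)
Reading remainders bottom to top: D07E3C



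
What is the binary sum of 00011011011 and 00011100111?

Add column by column from the right: bit + bit + carry-in; write the sum mod 2, carry 1 when the sum is 2 or 3.
carry:  00111111110
        00011011011
+       00011100111
-------------------
       000111000010
(the carry out of the leftmost column, 0, becomes the leading bit)
Decimal check:
  00011011011 = 128 + 64 + 16 + 8 + 2 + 1 = 219
  00011100111 = 128 + 64 + 32 + 4 + 2 + 1 = 231
  219 + 231 = 450, and 000111000010 = 256 + 128 + 64 + 2 = 450 ✓



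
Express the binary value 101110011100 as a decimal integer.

Sum of powers of 2 for each 1-bit:
2^2 + 2^3 + 2^4 + 2^7 + 2^8 + 2^9 + 2^11
= 4 + 8 + 16 + 128 + 256 + 512 + 2048
= 2972



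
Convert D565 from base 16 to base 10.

Expand by place value (powers of 16):
Digit values: D = 13
D565 = 13 × 16^3 + 5 × 16^2 + 6 × 16^1 + 5 × 16^0
= 13 × 4096 + 5 × 256 + 6 × 16 + 5 × 1
= 53248 + 1280 + 96 + 5
= 54629



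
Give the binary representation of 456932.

Using repeated division by 2:
456932 ÷ 2 = 228466 remainder 0
228466 ÷ 2 = 114233 remainder 0
114233 ÷ 2 = 57116 remainder 1
57116 ÷ 2 = 28558 remainder 0
28558 ÷ 2 = 14279 remainder 0
14279 ÷ 2 = 7139 remainder 1
7139 ÷ 2 = 3569 remainder 1
3569 ÷ 2 = 1784 remainder 1
1784 ÷ 2 = 892 remainder 0
892 ÷ 2 = 446 remainder 0
446 ÷ 2 = 223 remainder 0
223 ÷ 2 = 111 remainder 1
111 ÷ 2 = 55 remainder 1
55 ÷ 2 = 27 remainder 1
27 ÷ 2 = 13 remainder 1
13 ÷ 2 = 6 remainder 1
6 ÷ 2 = 3 remainder 0
3 ÷ 2 = 1 remainder 1
1 ÷ 2 = 0 remainder 1
Reading remainders bottom to top: 1101111100011100100



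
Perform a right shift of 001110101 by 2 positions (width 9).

Original: 001110101 (decimal 117)
Shift right by 2 positions
Drop the 2 low bits; fill with zeros on the left
Result: 000011101 (decimal 29)
Equivalent: 117 >> 2 = 117 ÷ 2^2 = 29



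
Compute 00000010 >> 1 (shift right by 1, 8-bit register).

Original: 00000010 (decimal 2)
Shift right by 1 position
Drop the 1 low bit; fill with zero on the left
Result: 00000001 (decimal 1)
Equivalent: 2 >> 1 = 2 ÷ 2^1 = 1



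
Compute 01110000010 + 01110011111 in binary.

Add column by column from the right: bit + bit + carry-in; write the sum mod 2, carry 1 when the sum is 2 or 3.
carry:  11100111100
        01110000010
+       01110011111
-------------------
       011100100001
(the carry out of the leftmost column, 0, becomes the leading bit)
Decimal check:
  01110000010 = 512 + 256 + 128 + 2 = 898
  01110011111 = 512 + 256 + 128 + 16 + 8 + 4 + 2 + 1 = 927
  898 + 927 = 1825, and 011100100001 = 1024 + 512 + 256 + 32 + 1 = 1825 ✓



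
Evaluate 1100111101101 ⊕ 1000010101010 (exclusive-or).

XOR: 1 when bits differ
  1100111101101
^ 1000010101010
---------------
  0100101000111
Decimal: 6637 ^ 4266 = 2375



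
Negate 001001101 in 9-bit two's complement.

Original: 001001101
Step 1 - Invert all bits: 110110010
Step 2 - Add 1: 110110011
Verification: 001001101 + 110110011 = 1000000000; discarding the end carry (carry out of the top bit) leaves the 9-bit value 000000000, as required for x + (-x)



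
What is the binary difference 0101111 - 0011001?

Method 1 - Direct subtraction (column by column from the right: bit − bit − borrow-in; if negative, add 2 and borrow 1 from the next column):
borrow: 0100000
        0101111
-       0011001
---------------
        0010110

Method 2 - Add two's complement:
Two's complement of 0011001: invert → 1100110, add 1 → 1100111
  0101111
+ 1100111
---------
 10010110  (end carry out of the top bit = 1)
Discarding the end carry: 0010110
Decimal check:
  0101111 = 32 + 8 + 4 + 2 + 1 = 47
  0011001 = 16 + 8 + 1 = 25
  47 - 25 = 22, and 0010110 = 16 + 4 + 2 = 22 ✓



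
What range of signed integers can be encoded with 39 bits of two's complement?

For 39-bit two's complement:
Minimum: -2^38 = -274877906944
Maximum: 2^38 - 1 = 274877906943



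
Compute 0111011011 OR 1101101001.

OR: 1 when either bit is 1
  0111011011
| 1101101001
------------
  1111111011
Decimal: 475 | 873 = 1019



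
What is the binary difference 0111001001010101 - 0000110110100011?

Method 1 - Direct subtraction (column by column from the right: bit − bit − borrow-in; if negative, add 2 and borrow 1 from the next column):
borrow: 0001101101000100
        0111001001010101
-       0000110110100011
------------------------
        0110010010110010

Method 2 - Add two's complement:
Two's complement of 0000110110100011: invert → 1111001001011100, add 1 → 1111001001011101
  0111001001010101
+ 1111001001011101
------------------
 10110010010110010  (end carry out of the top bit = 1)
Discarding the end carry: 0110010010110010
Decimal check:
  0111001001010101 = 16384 + 8192 + 4096 + 512 + 64 + 16 + 4 + 1 = 29269
  0000110110100011 = 2048 + 1024 + 256 + 128 + 32 + 2 + 1 = 3491
  29269 - 3491 = 25778, and 0110010010110010 = 16384 + 8192 + 1024 + 128 + 32 + 16 + 2 = 25778 ✓



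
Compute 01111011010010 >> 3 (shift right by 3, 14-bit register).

Original: 01111011010010 (decimal 7890)
Shift right by 3 positions
Drop the 3 low bits; fill with zeros on the left
Result: 00001111011010 (decimal 986)
Equivalent: 7890 >> 3 = 7890 ÷ 2^3 = 986



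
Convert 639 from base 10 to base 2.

Using repeated division by 2:
639 ÷ 2 = 319 remainder 1
319 ÷ 2 = 159 remainder 1
159 ÷ 2 = 79 remainder 1
79 ÷ 2 = 39 remainder 1
39 ÷ 2 = 19 remainder 1
19 ÷ 2 = 9 remainder 1
9 ÷ 2 = 4 remainder 1
4 ÷ 2 = 2 remainder 0
2 ÷ 2 = 1 remainder 0
1 ÷ 2 = 0 remainder 1
Reading remainders bottom to top: 1001111111



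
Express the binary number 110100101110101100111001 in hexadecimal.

Group into 4-bit nibbles from right:
  1101 = D
  0010 = 2
  1110 = E
  1011 = B
  0011 = 3
  1001 = 9
Result: D2EB39



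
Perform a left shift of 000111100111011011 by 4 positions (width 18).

Original: 000111100111011011 (decimal 31195)
Shift left by 4 positions
Append 4 zeros on the right and drop the 4 high bits that overflow the 18-bit width
Result: 111001110110110000 (decimal 236976)
Equivalent: 31195 << 4 = 31195 × 2^4 = 499120, truncated to 18 bits = 236976



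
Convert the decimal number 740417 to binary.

Using repeated division by 2:
740417 ÷ 2 = 370208 remainder 1
370208 ÷ 2 = 185104 remainder 0
185104 ÷ 2 = 92552 remainder 0
92552 ÷ 2 = 46276 remainder 0
46276 ÷ 2 = 23138 remainder 0
23138 ÷ 2 = 11569 remainder 0
11569 ÷ 2 = 5784 remainder 1
5784 ÷ 2 = 2892 remainder 0
2892 ÷ 2 = 1446 remainder 0
1446 ÷ 2 = 723 remainder 0
723 ÷ 2 = 361 remainder 1
361 ÷ 2 = 180 remainder 1
180 ÷ 2 = 90 remainder 0
90 ÷ 2 = 45 remainder 0
45 ÷ 2 = 22 remainder 1
22 ÷ 2 = 11 remainder 0
11 ÷ 2 = 5 remainder 1
5 ÷ 2 = 2 remainder 1
2 ÷ 2 = 1 remainder 0
1 ÷ 2 = 0 remainder 1
Reading remainders bottom to top: 10110100110001000001

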